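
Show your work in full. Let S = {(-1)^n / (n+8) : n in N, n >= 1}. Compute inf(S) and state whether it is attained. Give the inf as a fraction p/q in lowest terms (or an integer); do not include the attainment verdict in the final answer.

Analysis:
- Values: -1/9, 1/10, -1/11, 1/12, -1/13, ...
- Positive terms (even n): 1/(2+8), 1/(4+8), ... decreasing -> max = 1/10 (n=2).
- Negative terms (odd n): -1/(1+8), -1/(3+8), ... increasing -> min = -1/9 (n=1).
- So sup = 1/10 (attained at n=2); inf = -1/9 (attained at n=1).
Conclusion: inf(S) = -1/9, attained in S.

-1/9


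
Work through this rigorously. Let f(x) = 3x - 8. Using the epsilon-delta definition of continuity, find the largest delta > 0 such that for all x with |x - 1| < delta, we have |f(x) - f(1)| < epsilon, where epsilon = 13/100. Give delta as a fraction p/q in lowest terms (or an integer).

We compute f(1) = 3*(1) - 8 = -5.
|f(x) - f(1)| = |3x - 8 - (-5)| = |3(x - 1)| = 3|x - 1|.
We need 3|x - 1| < 13/100, i.e. |x - 1| < 13/100 / 3 = 13/300.
So any delta <= 13/300 works. Conversely, if delta > 13/300, then x = 1 + 13/300 satisfies |x - 1| = 13/300 < delta but |f(x) - f(1)| = 3 * 13/300 = 13/100, which is not < 13/100; so no larger delta works.
Hence the largest such delta is 13/300.

13/300


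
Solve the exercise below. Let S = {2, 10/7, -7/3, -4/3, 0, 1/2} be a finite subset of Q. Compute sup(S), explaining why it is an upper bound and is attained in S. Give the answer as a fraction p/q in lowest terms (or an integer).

S is finite, so sup(S) = max(S).
Sorted decreasing:
2, 10/7, 1/2, 0, -4/3, -7/3
The extremum is 2.
For every x in S, x <= 2. And 2 is in S, so it is attained.
Therefore sup(S) = 2.

2


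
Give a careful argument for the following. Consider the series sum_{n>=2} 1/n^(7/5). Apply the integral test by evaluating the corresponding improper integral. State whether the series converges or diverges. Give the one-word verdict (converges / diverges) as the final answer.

Let f(x) = x^(-7/5). Then f is positive, continuous, and decreasing on [2, infinity), so the integral test applies.
Compute the improper integral int_{2}^infinity f(x) dx:
  antiderivative F(x) = -5/(2*x^(2/5)).
  As x -> infinity, F(x) -> 0 (since p = 7/5 > 1).
  So int = F(infinity) - F(2) = 0 - (-5*2^(3/5)/4) = 5*2^(3/5)/4.
  Finite, so by the integral test, the series converges.

converges


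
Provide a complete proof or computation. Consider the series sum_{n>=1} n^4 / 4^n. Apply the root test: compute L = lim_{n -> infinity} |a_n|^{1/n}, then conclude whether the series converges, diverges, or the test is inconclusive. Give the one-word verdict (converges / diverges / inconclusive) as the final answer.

Let a_n denote the general term. Form |a_n|^(1/n) and simplify:
|a_n|^(1/n) = n^(4/n)/4
Take the limit as n -> infinity: L = 1/4.
Since L = 1/4 < 1, the root test implies convergence.

converges


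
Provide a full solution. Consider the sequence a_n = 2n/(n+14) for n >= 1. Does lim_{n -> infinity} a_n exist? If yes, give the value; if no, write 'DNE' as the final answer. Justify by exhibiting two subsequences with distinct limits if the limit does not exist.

Examine the behaviour of a_n along subsequences.
Even-n subsequence a_{2k} = 2(2k)/(2k+14) -> 2. Odd-n subsequence a_{2k+1} = 2(2k+1)/(2k+15) -> 2. Both tend to 2, which suggests the limit is 2; verify directly.
|a_n - 2| = |2n - 2(n+14)| / (n+14) = 28/(n+14) < 28/n for every n >= 1.
Given epsilon > 0, choose a positive integer N > 28/epsilon. Then for all n >= N, |a_n - 2| < 28/n <= 28/N < epsilon.
So by the definition of the limit, lim a_n exists and equals 2.

2


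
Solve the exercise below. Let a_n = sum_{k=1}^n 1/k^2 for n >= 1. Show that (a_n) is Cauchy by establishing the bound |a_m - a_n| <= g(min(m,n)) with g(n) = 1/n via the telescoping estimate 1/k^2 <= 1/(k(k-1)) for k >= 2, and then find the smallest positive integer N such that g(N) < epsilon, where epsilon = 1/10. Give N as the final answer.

For m > n >= 1: |a_m - a_n| = sum_{k=n+1}^m 1/k^2.
Use 1/k^2 <= 1/(k(k-1)) = 1/(k-1) - 1/k for k >= 2:
sum_{k=n+1}^m 1/k^2 <= sum_{k=n+1}^m (1/(k-1) - 1/k) = 1/n - 1/m <= 1/n.
By symmetry the same bound holds with n,m swapped, so |a_m - a_n| <= 1/min(m,n) = g(min(m,n)). Since g(n) -> 0, (a_n) is Cauchy.
Now solve g(N) < 1/10: 1/N < 1/10 <=> N > 1/(1/10) = 10.
The smallest integer strictly greater than 10 is N = 11.
Check: g(11) = 1/11 < 1/10; g(10) = 1/10 >= 1/10. So N = 11.

11


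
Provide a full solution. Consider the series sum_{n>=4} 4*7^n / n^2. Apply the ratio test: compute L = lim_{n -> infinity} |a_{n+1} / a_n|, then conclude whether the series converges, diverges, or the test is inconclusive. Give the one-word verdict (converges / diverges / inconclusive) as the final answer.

Let a_n denote the general term. Form the ratio a_{n+1}/a_n and simplify:
a_{n+1}/a_n = 7*n^2/(n + 1)^2
Take the limit as n -> infinity: L = 7.
Since L = 7 > 1 (or L = infinity), the ratio test implies the series diverges.

diverges


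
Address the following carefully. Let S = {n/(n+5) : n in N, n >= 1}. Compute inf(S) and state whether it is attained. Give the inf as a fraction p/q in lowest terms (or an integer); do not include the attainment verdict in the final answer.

Analysis:
- Values: 1/6, 2/7, 3/8, 4/9, ... strictly increasing.
- Minimum is 1/6 (n=1); inf = 1/6 (attained).
- n/(n+5) = 1 - 5/(n+5) -> 1 from below as n -> infinity, and never equals 1.
- So sup = 1 (not attained).
Conclusion: inf(S) = 1/6, attained in S.

1/6


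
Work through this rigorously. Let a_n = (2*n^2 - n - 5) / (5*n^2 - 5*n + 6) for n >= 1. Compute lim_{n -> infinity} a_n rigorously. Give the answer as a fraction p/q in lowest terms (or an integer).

Divide numerator and denominator by n^2, the highest power:
numerator / n^2 = 2 - 1/n - 5/n^2
denominator / n^2 = 5 - 5/n + 6/n^2
As n -> infinity, all terms of the form c/n^k (k >= 1) tend to 0.
So numerator / n^2 -> 2 and denominator / n^2 -> 5.
Therefore lim a_n = 2/5.

2/5


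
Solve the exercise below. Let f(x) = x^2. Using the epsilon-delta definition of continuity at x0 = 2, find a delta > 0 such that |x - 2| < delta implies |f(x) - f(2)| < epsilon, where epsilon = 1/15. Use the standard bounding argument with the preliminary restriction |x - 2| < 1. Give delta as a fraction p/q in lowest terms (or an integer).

Factor: |x^2 - (2)^2| = |x - 2| * |x + 2|.
Impose |x - 2| < 1 first. Then |x + 2| = |(x - 2) + 2*(2)| <= |x - 2| + 2*|2| < 1 + 4 = 5.
So |x^2 - (2)^2| < delta * 5.
We need delta * 5 <= 1/15, i.e. delta <= 1/15/5 = 1/75.
Since 1/75 < 1, this is tighter than 1; take delta = 1/75.
So delta = 1/75 works.

1/75


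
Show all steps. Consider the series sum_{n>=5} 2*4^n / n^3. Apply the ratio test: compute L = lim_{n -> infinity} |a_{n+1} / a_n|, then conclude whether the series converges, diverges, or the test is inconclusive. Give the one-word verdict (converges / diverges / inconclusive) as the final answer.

Let a_n denote the general term. Form the ratio a_{n+1}/a_n and simplify:
a_{n+1}/a_n = 4*n^3/(n + 1)^3
Take the limit as n -> infinity: L = 4.
Since L = 4 > 1 (or L = infinity), the ratio test implies the series diverges.

diverges


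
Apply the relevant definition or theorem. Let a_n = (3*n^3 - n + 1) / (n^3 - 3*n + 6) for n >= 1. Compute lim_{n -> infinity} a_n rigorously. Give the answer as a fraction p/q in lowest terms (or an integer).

Divide numerator and denominator by n^3, the highest power:
numerator / n^3 = 3 - 1/n^2 + n^(-3)
denominator / n^3 = 1 - 3/n^2 + 6/n^3
As n -> infinity, all terms of the form c/n^k (k >= 1) tend to 0.
So numerator / n^3 -> 3 and denominator / n^3 -> 1.
Therefore lim a_n = 3.

3


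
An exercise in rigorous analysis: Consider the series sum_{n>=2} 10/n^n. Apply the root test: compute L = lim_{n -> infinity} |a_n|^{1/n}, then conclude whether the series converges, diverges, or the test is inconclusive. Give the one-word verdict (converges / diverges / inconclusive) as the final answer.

Let a_n denote the general term. Form |a_n|^(1/n) and simplify:
|a_n|^(1/n) = 10^(1/n)/n
Take the limit as n -> infinity: L = 0.
Since L = 0 < 1, the root test implies convergence.

converges


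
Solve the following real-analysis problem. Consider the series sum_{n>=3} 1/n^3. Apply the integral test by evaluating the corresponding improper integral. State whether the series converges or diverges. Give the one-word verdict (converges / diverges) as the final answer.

Let f(x) = x^(-3). Then f is positive, continuous, and decreasing on [3, infinity), so the integral test applies.
Compute the improper integral int_{3}^infinity f(x) dx:
  antiderivative F(x) = -1/(2*x^2).
  As x -> infinity, F(x) -> 0 (since p = 3 > 1).
  So int = F(infinity) - F(3) = 0 - (-1/18) = 1/18.
  Finite, so by the integral test, the series converges.

converges


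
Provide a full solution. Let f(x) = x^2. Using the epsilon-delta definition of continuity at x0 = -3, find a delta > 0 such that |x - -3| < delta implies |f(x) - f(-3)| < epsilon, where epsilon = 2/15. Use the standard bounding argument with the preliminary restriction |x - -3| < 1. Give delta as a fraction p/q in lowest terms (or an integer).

Factor: |x^2 - (-3)^2| = |x - -3| * |x + -3|.
Impose |x - -3| < 1 first. Then |x + -3| = |(x - -3) + 2*(-3)| <= |x - -3| + 2*|-3| < 1 + 6 = 7.
So |x^2 - (-3)^2| < delta * 7.
We need delta * 7 <= 2/15, i.e. delta <= 2/15/7 = 2/105.
Since 2/105 < 1, this is tighter than 1; take delta = 2/105.
So delta = 2/105 works.

2/105


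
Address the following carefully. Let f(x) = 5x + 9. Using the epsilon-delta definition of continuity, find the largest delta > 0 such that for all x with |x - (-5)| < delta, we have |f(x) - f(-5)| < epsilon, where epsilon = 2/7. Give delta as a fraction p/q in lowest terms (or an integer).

We compute f(-5) = 5*(-5) + 9 = -16.
|f(x) - f(-5)| = |5x + 9 - (-16)| = |5(x - (-5))| = 5|x - (-5)|.
We need 5|x - (-5)| < 2/7, i.e. |x - (-5)| < 2/7 / 5 = 2/35.
So any delta <= 2/35 works. Conversely, if delta > 2/35, then x = -5 + 2/35 satisfies |x - (-5)| = 2/35 < delta but |f(x) - f(-5)| = 5 * 2/35 = 2/7, which is not < 2/7; so no larger delta works.
Hence the largest such delta is 2/35.

2/35


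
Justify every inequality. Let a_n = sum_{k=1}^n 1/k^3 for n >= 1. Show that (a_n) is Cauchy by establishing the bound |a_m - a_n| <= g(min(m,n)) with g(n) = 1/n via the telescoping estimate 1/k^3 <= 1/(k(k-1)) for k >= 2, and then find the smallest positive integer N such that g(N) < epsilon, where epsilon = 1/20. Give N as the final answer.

For m > n >= 1: |a_m - a_n| = sum_{k=n+1}^m 1/k^3.
Use 1/k^3 <= 1/(k(k-1)) = 1/(k-1) - 1/k for k >= 2 (which holds since k^3 >= k^2 >= k(k-1) for k >= 2):
sum_{k=n+1}^m 1/k^3 <= sum_{k=n+1}^m (1/(k-1) - 1/k) = 1/n - 1/m <= 1/n.
By symmetry the same bound holds with n,m swapped, so |a_m - a_n| <= 1/min(m,n) = g(min(m,n)). Since g(n) -> 0, (a_n) is Cauchy.
Now solve g(N) < 1/20: 1/N < 1/20 <=> N > 1/(1/20) = 20.
The smallest integer strictly greater than 20 is N = 21.
Check: g(21) = 1/21 < 1/20; g(20) = 1/20 >= 1/20. So N = 21.

21


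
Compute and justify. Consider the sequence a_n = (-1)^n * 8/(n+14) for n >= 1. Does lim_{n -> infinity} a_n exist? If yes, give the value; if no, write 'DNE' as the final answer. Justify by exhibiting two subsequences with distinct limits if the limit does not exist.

Examine the behaviour of a_n along subsequences.
Even-n subsequence a_{2k} = 8/(2k+14) -> 0. Odd-n subsequence a_{2k+1} = -8/(2k+15) -> 0. Both tend to 0, which suggests the limit is 0; verify directly.
|a_n - 0| = 8/(n+14) < 8/n for every n >= 1.
Given epsilon > 0, choose a positive integer N > 8/epsilon. Then for all n >= N, |a_n| < 8/n <= 8/N < epsilon.
So by the definition of the limit, lim a_n exists and equals 0.

0


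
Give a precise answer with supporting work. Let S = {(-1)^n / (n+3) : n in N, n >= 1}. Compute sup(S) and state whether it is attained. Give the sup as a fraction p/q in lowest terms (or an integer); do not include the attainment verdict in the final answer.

Analysis:
- Values: -1/4, 1/5, -1/6, 1/7, -1/8, ...
- Positive terms (even n): 1/(2+3), 1/(4+3), ... decreasing -> max = 1/5 (n=2).
- Negative terms (odd n): -1/(1+3), -1/(3+3), ... increasing -> min = -1/4 (n=1).
- So sup = 1/5 (attained at n=2); inf = -1/4 (attained at n=1).
Conclusion: sup(S) = 1/5, attained in S.

1/5


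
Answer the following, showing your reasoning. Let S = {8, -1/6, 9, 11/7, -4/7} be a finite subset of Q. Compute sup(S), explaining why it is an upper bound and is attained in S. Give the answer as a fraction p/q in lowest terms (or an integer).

S is finite, so sup(S) = max(S).
Sorted decreasing:
9, 8, 11/7, -1/6, -4/7
The extremum is 9.
For every x in S, x <= 9. And 9 is in S, so it is attained.
Therefore sup(S) = 9.

9


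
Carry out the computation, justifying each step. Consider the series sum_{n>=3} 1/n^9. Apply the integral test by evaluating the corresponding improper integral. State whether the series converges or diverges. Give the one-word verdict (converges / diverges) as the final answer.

Let f(x) = x^(-9). Then f is positive, continuous, and decreasing on [3, infinity), so the integral test applies.
Compute the improper integral int_{3}^infinity f(x) dx:
  antiderivative F(x) = -1/(8*x^8).
  As x -> infinity, F(x) -> 0 (since p = 9 > 1).
  So int = F(infinity) - F(3) = 0 - (-1/52488) = 1/52488.
  Finite, so by the integral test, the series converges.

converges


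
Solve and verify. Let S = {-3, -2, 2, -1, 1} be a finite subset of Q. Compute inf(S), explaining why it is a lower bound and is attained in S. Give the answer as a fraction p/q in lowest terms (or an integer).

S is finite, so inf(S) = min(S).
Sorted increasing:
-3, -2, -1, 1, 2
The extremum is -3.
For every x in S, x >= -3. And -3 is in S, so it is attained.
Therefore inf(S) = -3.

-3


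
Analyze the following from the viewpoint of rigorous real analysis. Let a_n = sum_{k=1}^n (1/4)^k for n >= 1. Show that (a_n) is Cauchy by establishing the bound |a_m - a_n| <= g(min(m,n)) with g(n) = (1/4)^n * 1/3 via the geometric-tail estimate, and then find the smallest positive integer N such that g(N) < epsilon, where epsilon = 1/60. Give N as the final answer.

For m > n >= 1: |a_m - a_n| = sum_{k=n+1}^m (1/4)^k < sum_{k=n+1}^infinity (1/4)^k = (1/4)^(n+1) / (1 - 1/4) = (1/4)^n * (1/4) * (4/3) = (1/4)^n * 1/3.
So g(n) = (1/4)^n / 3. Since g(n) -> 0, (a_n) is Cauchy.
Now solve g(N) < 1/60: (1/4)^N / 3 < 1/60 <=> 4^N > 1 / (3 * 1/60) = 20.
Check powers of 4: 4^2 = 16 <= 20, 4^3 = 64 > 20.
So the smallest such N is 3. Check: g(3) = 1/(3 * 64) = 1/192 < 1/60.

3


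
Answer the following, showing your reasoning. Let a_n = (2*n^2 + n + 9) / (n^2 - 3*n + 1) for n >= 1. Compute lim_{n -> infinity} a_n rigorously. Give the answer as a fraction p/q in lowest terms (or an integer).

Divide numerator and denominator by n^2, the highest power:
numerator / n^2 = 2 + 1/n + 9/n^2
denominator / n^2 = 1 - 3/n + n^(-2)
As n -> infinity, all terms of the form c/n^k (k >= 1) tend to 0.
So numerator / n^2 -> 2 and denominator / n^2 -> 1.
Therefore lim a_n = 2.

2


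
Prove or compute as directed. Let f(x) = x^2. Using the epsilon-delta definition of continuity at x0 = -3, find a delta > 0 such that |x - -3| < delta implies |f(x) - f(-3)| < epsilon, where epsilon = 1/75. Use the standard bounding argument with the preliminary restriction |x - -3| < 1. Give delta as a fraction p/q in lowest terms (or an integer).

Factor: |x^2 - (-3)^2| = |x - -3| * |x + -3|.
Impose |x - -3| < 1 first. Then |x + -3| = |(x - -3) + 2*(-3)| <= |x - -3| + 2*|-3| < 1 + 6 = 7.
So |x^2 - (-3)^2| < delta * 7.
We need delta * 7 <= 1/75, i.e. delta <= 1/75/7 = 1/525.
Since 1/525 < 1, this is tighter than 1; take delta = 1/525.
So delta = 1/525 works.

1/525


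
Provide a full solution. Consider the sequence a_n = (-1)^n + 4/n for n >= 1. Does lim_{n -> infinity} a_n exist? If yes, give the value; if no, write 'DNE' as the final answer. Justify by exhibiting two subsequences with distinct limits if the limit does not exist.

Examine the behaviour of a_n along subsequences.
a_{2k} = 1 + 4/(2k) -> 1. a_{2k+1} = -1 + 4/(2k+1) -> -1.
Since these two subsequential limits are 1 and -1, distinct, the full sequence cannot converge (a convergent sequence has all subsequences tending to the same limit). So lim a_n does not exist.

DNE


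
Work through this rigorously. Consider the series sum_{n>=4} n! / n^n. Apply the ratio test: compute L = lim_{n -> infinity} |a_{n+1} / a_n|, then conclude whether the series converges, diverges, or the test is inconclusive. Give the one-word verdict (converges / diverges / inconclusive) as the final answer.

Let a_n denote the general term. Form the ratio a_{n+1}/a_n and simplify:
a_{n+1}/a_n = (n/(n + 1))^n
Take the limit as n -> infinity: L = exp(-1).
Since L = exp(-1) < 1, the ratio test implies the series converges.

converges


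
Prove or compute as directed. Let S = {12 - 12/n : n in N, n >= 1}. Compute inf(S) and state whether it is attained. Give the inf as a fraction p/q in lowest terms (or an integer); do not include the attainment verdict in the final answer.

Analysis:
- Values: 0, 6, 8, 9, ... strictly increasing.
- Minimum is 0 (n=1); inf = 0 (attained).
- 12 - 12/n -> 12 from below; sup = 12, not attained.
Conclusion: inf(S) = 0, attained in S.

0


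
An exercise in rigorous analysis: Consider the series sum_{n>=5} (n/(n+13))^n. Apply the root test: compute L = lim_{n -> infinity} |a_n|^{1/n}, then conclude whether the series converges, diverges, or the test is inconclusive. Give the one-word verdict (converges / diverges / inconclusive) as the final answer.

Let a_n denote the general term. Form |a_n|^(1/n) and simplify:
|a_n|^(1/n) = n/(n + 13)
Take the limit as n -> infinity: L = 1.
Since L = 1, the root test is inconclusive. (In fact a_n = (n/(n+13))^n -> e^(-13) != 0, so the nth-term test shows divergence; but the root test itself gives no conclusion.)

inconclusive


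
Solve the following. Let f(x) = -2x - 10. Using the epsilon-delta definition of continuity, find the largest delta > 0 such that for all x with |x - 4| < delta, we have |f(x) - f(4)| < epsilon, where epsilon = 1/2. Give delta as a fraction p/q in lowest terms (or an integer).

We compute f(4) = -2*(4) - 10 = -18.
|f(x) - f(4)| = |-2x - 10 - (-18)| = |-2(x - 4)| = 2|x - 4|.
We need 2|x - 4| < 1/2, i.e. |x - 4| < 1/2 / 2 = 1/4.
So any delta <= 1/4 works. Conversely, if delta > 1/4, then x = 4 + 1/4 satisfies |x - 4| = 1/4 < delta but |f(x) - f(4)| = 2 * 1/4 = 1/2, which is not < 1/2; so no larger delta works.
Hence the largest such delta is 1/4.

1/4


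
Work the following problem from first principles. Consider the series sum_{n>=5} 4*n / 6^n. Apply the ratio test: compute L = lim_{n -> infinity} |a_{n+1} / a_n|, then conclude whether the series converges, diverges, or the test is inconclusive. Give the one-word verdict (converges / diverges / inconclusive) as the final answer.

Let a_n denote the general term. Form the ratio a_{n+1}/a_n and simplify:
a_{n+1}/a_n = (n + 1)/(6*n)
Take the limit as n -> infinity: L = 1/6.
Since L = 1/6 < 1, the ratio test implies the series converges.

converges


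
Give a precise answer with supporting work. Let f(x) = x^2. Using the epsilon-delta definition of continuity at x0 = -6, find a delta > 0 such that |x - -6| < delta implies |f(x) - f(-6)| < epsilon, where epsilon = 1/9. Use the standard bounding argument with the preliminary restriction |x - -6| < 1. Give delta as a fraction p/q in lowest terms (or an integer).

Factor: |x^2 - (-6)^2| = |x - -6| * |x + -6|.
Impose |x - -6| < 1 first. Then |x + -6| = |(x - -6) + 2*(-6)| <= |x - -6| + 2*|-6| < 1 + 12 = 13.
So |x^2 - (-6)^2| < delta * 13.
We need delta * 13 <= 1/9, i.e. delta <= 1/9/13 = 1/117.
Since 1/117 < 1, this is tighter than 1; take delta = 1/117.
So delta = 1/117 works.

1/117


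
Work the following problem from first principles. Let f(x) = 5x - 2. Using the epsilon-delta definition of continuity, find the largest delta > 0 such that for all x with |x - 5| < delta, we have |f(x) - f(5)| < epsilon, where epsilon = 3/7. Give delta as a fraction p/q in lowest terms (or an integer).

We compute f(5) = 5*(5) - 2 = 23.
|f(x) - f(5)| = |5x - 2 - (23)| = |5(x - 5)| = 5|x - 5|.
We need 5|x - 5| < 3/7, i.e. |x - 5| < 3/7 / 5 = 3/35.
So any delta <= 3/35 works. Conversely, if delta > 3/35, then x = 5 + 3/35 satisfies |x - 5| = 3/35 < delta but |f(x) - f(5)| = 5 * 3/35 = 3/7, which is not < 3/7; so no larger delta works.
Hence the largest such delta is 3/35.

3/35


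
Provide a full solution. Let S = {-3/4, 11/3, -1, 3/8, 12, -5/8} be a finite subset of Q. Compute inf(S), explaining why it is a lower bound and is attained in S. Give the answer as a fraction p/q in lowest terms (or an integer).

S is finite, so inf(S) = min(S).
Sorted increasing:
-1, -3/4, -5/8, 3/8, 11/3, 12
The extremum is -1.
For every x in S, x >= -1. And -1 is in S, so it is attained.
Therefore inf(S) = -1.

-1


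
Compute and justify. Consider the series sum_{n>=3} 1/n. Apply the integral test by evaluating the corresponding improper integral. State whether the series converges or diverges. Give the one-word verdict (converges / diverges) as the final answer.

Let f(x) = 1/x. Then f is positive, continuous, and decreasing on [3, infinity), so the integral test applies.
Compute the improper integral int_{3}^infinity f(x) dx:
  antiderivative F(x) = log(x).
  As x -> infinity, log(x) -> infinity.
  So int = infinity - log(3) = infinity. By the integral test, the series diverges.

diverges


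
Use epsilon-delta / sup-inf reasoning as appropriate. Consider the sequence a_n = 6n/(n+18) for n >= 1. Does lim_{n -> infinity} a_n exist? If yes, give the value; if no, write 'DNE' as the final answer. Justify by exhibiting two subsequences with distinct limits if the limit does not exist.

Examine the behaviour of a_n along subsequences.
Even-n subsequence a_{2k} = 6(2k)/(2k+18) -> 6. Odd-n subsequence a_{2k+1} = 6(2k+1)/(2k+19) -> 6. Both tend to 6, which suggests the limit is 6; verify directly.
|a_n - 6| = |6n - 6(n+18)| / (n+18) = 108/(n+18) < 108/n for every n >= 1.
Given epsilon > 0, choose a positive integer N > 108/epsilon. Then for all n >= N, |a_n - 6| < 108/n <= 108/N < epsilon.
So by the definition of the limit, lim a_n exists and equals 6.

6


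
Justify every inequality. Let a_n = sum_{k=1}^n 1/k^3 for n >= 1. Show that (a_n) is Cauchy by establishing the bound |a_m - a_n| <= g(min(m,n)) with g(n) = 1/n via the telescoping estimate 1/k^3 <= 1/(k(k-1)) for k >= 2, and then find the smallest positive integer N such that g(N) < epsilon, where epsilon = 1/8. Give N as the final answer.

For m > n >= 1: |a_m - a_n| = sum_{k=n+1}^m 1/k^3.
Use 1/k^3 <= 1/(k(k-1)) = 1/(k-1) - 1/k for k >= 2 (which holds since k^3 >= k^2 >= k(k-1) for k >= 2):
sum_{k=n+1}^m 1/k^3 <= sum_{k=n+1}^m (1/(k-1) - 1/k) = 1/n - 1/m <= 1/n.
By symmetry the same bound holds with n,m swapped, so |a_m - a_n| <= 1/min(m,n) = g(min(m,n)). Since g(n) -> 0, (a_n) is Cauchy.
Now solve g(N) < 1/8: 1/N < 1/8 <=> N > 1/(1/8) = 8.
The smallest integer strictly greater than 8 is N = 9.
Check: g(9) = 1/9 < 1/8; g(8) = 1/8 >= 1/8. So N = 9.

9


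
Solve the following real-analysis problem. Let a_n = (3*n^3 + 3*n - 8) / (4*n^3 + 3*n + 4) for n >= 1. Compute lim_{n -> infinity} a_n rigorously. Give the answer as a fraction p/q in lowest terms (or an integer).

Divide numerator and denominator by n^3, the highest power:
numerator / n^3 = 3 + 3/n^2 - 8/n^3
denominator / n^3 = 4 + 3/n^2 + 4/n^3
As n -> infinity, all terms of the form c/n^k (k >= 1) tend to 0.
So numerator / n^3 -> 3 and denominator / n^3 -> 4.
Therefore lim a_n = 3/4.

3/4


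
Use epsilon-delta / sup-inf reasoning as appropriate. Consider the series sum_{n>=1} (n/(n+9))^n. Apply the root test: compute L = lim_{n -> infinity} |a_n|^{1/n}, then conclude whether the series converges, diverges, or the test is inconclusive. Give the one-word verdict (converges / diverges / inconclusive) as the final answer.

Let a_n denote the general term. Form |a_n|^(1/n) and simplify:
|a_n|^(1/n) = n/(n + 9)
Take the limit as n -> infinity: L = 1.
Since L = 1, the root test is inconclusive. (In fact a_n = (n/(n+9))^n -> e^(-9) != 0, so the nth-term test shows divergence; but the root test itself gives no conclusion.)

inconclusive


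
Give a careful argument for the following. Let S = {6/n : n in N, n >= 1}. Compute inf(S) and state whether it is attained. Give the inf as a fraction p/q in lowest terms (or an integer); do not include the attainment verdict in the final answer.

Analysis:
- Values: 6, 3, 2, 3/2, ... strictly decreasing.
- The maximum is 6 (n=1); sup = 6 (attained).
- The set is bounded below by 0; 6/n -> 0 so 0 is the greatest lower bound.
- 0 is not in the set, so inf = 0 is not attained.
Conclusion: inf(S) = 0, not attained in S.

0


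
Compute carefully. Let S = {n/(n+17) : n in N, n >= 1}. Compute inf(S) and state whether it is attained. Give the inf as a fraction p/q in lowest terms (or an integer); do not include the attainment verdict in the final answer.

Analysis:
- Values: 1/18, 2/19, 3/20, 4/21, ... strictly increasing.
- Minimum is 1/18 (n=1); inf = 1/18 (attained).
- n/(n+17) = 1 - 17/(n+17) -> 1 from below as n -> infinity, and never equals 1.
- So sup = 1 (not attained).
Conclusion: inf(S) = 1/18, attained in S.

1/18


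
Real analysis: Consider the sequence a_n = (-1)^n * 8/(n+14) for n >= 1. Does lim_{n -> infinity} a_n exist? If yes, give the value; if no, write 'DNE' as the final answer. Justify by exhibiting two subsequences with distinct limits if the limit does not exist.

Examine the behaviour of a_n along subsequences.
Even-n subsequence a_{2k} = 8/(2k+14) -> 0. Odd-n subsequence a_{2k+1} = -8/(2k+15) -> 0. Both tend to 0, which suggests the limit is 0; verify directly.
|a_n - 0| = 8/(n+14) < 8/n for every n >= 1.
Given epsilon > 0, choose a positive integer N > 8/epsilon. Then for all n >= N, |a_n| < 8/n <= 8/N < epsilon.
So by the definition of the limit, lim a_n exists and equals 0.

0


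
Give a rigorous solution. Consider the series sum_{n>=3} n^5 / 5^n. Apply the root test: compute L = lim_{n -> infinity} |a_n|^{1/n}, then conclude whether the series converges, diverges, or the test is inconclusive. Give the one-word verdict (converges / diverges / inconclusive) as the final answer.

Let a_n denote the general term. Form |a_n|^(1/n) and simplify:
|a_n|^(1/n) = n^(5/n)/5
Take the limit as n -> infinity: L = 1/5.
Since L = 1/5 < 1, the root test implies convergence.

converges


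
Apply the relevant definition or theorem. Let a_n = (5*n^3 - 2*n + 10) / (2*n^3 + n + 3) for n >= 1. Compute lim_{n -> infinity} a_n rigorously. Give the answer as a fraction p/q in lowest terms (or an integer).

Divide numerator and denominator by n^3, the highest power:
numerator / n^3 = 5 - 2/n^2 + 10/n^3
denominator / n^3 = 2 + n^(-2) + 3/n^3
As n -> infinity, all terms of the form c/n^k (k >= 1) tend to 0.
So numerator / n^3 -> 5 and denominator / n^3 -> 2.
Therefore lim a_n = 5/2.

5/2


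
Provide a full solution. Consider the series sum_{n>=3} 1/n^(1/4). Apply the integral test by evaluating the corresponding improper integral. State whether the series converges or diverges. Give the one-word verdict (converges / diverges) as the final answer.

Let f(x) = x^(-1/4). Then f is positive, continuous, and decreasing on [3, infinity), so the integral test applies.
Compute the improper integral int_{3}^infinity f(x) dx:
  antiderivative F(x) = 4*x^(3/4)/3.
  As x -> infinity, F(x) -> infinity (since p = 1/4 < 1).
  So the integral diverges. By the integral test, the series diverges.

diverges


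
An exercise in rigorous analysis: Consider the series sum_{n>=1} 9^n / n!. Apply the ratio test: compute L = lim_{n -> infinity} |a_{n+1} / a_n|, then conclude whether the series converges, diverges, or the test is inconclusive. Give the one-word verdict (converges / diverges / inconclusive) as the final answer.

Let a_n denote the general term. Form the ratio a_{n+1}/a_n and simplify:
a_{n+1}/a_n = 9/(n + 1)
Take the limit as n -> infinity: L = 0.
Since L = 0 < 1, the ratio test implies the series converges.

converges


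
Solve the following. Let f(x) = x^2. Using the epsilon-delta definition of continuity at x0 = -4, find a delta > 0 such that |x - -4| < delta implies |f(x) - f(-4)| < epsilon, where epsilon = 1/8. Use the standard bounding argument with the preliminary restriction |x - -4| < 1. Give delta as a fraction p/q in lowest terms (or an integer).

Factor: |x^2 - (-4)^2| = |x - -4| * |x + -4|.
Impose |x - -4| < 1 first. Then |x + -4| = |(x - -4) + 2*(-4)| <= |x - -4| + 2*|-4| < 1 + 8 = 9.
So |x^2 - (-4)^2| < delta * 9.
We need delta * 9 <= 1/8, i.e. delta <= 1/8/9 = 1/72.
Since 1/72 < 1, this is tighter than 1; take delta = 1/72.
So delta = 1/72 works.

1/72


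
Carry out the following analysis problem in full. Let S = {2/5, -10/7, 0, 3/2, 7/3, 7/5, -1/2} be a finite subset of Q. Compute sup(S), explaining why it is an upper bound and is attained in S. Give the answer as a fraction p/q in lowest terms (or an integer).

S is finite, so sup(S) = max(S).
Sorted decreasing:
7/3, 3/2, 7/5, 2/5, 0, -1/2, -10/7
The extremum is 7/3.
For every x in S, x <= 7/3. And 7/3 is in S, so it is attained.
Therefore sup(S) = 7/3.

7/3


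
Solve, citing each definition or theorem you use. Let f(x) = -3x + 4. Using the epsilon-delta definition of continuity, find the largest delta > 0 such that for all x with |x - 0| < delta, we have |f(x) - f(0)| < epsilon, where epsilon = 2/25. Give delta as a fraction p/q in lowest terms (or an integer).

We compute f(0) = -3*(0) + 4 = 4.
|f(x) - f(0)| = |-3x + 4 - (4)| = |-3(x - 0)| = 3|x - 0|.
We need 3|x - 0| < 2/25, i.e. |x - 0| < 2/25 / 3 = 2/75.
So any delta <= 2/75 works. Conversely, if delta > 2/75, then x = 0 + 2/75 satisfies |x - 0| = 2/75 < delta but |f(x) - f(0)| = 3 * 2/75 = 2/25, which is not < 2/25; so no larger delta works.
Hence the largest such delta is 2/75.

2/75


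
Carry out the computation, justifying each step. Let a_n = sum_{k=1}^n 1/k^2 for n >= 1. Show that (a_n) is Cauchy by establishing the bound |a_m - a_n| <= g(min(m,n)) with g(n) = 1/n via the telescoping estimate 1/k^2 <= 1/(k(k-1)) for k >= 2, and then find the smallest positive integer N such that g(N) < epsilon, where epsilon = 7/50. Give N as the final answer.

For m > n >= 1: |a_m - a_n| = sum_{k=n+1}^m 1/k^2.
Use 1/k^2 <= 1/(k(k-1)) = 1/(k-1) - 1/k for k >= 2:
sum_{k=n+1}^m 1/k^2 <= sum_{k=n+1}^m (1/(k-1) - 1/k) = 1/n - 1/m <= 1/n.
By symmetry the same bound holds with n,m swapped, so |a_m - a_n| <= 1/min(m,n) = g(min(m,n)). Since g(n) -> 0, (a_n) is Cauchy.
Now solve g(N) < 7/50: 1/N < 7/50 <=> N > 1/(7/50) = 50/7.
The smallest integer strictly greater than 50/7 is N = 8.
Check: g(8) = 1/8 < 7/50; g(7) = 1/7 >= 7/50. So N = 8.

8


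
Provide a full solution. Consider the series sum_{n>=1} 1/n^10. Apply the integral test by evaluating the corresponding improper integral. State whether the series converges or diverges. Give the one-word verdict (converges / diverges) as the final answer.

Let f(x) = x^(-10). Then f is positive, continuous, and decreasing on [1, infinity), so the integral test applies.
Compute the improper integral int_{1}^infinity f(x) dx:
  antiderivative F(x) = -1/(9*x^9).
  As x -> infinity, F(x) -> 0 (since p = 10 > 1).
  So int = F(infinity) - F(1) = 0 - (-1/9) = 1/9.
  Finite, so by the integral test, the series converges.

converges


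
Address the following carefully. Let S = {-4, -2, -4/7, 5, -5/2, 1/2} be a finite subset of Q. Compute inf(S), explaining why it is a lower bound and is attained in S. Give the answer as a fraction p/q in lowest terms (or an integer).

S is finite, so inf(S) = min(S).
Sorted increasing:
-4, -5/2, -2, -4/7, 1/2, 5
The extremum is -4.
For every x in S, x >= -4. And -4 is in S, so it is attained.
Therefore inf(S) = -4.

-4


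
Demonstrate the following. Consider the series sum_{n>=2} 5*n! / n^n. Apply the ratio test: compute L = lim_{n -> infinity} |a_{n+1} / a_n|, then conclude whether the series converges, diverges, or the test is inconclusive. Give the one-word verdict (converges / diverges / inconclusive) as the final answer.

Let a_n denote the general term. Form the ratio a_{n+1}/a_n and simplify:
a_{n+1}/a_n = (n/(n + 1))^n
Take the limit as n -> infinity: L = exp(-1).
Since L = exp(-1) < 1, the ratio test implies the series converges.

converges


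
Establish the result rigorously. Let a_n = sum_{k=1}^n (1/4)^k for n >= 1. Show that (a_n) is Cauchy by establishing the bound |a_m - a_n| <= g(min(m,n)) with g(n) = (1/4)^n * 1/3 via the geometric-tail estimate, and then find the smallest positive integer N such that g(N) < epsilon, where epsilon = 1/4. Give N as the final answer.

For m > n >= 1: |a_m - a_n| = sum_{k=n+1}^m (1/4)^k < sum_{k=n+1}^infinity (1/4)^k = (1/4)^(n+1) / (1 - 1/4) = (1/4)^n * (1/4) * (4/3) = (1/4)^n * 1/3.
So g(n) = (1/4)^n / 3. Since g(n) -> 0, (a_n) is Cauchy.
Now solve g(N) < 1/4: (1/4)^N / 3 < 1/4 <=> 4^N > 1 / (3 * 1/4) = 4/3.
Check powers of 4: 4^0 = 1 <= 4/3, 4^1 = 4 > 4/3.
So the smallest such N is 1. Check: g(1) = 1/(3 * 4) = 1/12 < 1/4.

1


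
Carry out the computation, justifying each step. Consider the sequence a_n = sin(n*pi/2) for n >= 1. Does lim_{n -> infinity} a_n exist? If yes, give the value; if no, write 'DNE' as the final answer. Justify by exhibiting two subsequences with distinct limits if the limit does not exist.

Examine the behaviour of a_n along subsequences.
a_{4k+1} = sin(pi/2 + 2k*pi) = 1 -> 1. a_{4k+3} = sin(3pi/2 + 2k*pi) = -1 -> -1.
Since these two subsequential limits are 1 and -1, distinct, the full sequence cannot converge (a convergent sequence has all subsequences tending to the same limit). So lim a_n does not exist.

DNE


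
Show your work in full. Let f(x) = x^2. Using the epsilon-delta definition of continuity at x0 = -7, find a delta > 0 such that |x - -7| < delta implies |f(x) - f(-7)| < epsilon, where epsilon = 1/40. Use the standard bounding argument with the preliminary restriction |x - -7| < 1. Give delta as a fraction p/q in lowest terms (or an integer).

Factor: |x^2 - (-7)^2| = |x - -7| * |x + -7|.
Impose |x - -7| < 1 first. Then |x + -7| = |(x - -7) + 2*(-7)| <= |x - -7| + 2*|-7| < 1 + 14 = 15.
So |x^2 - (-7)^2| < delta * 15.
We need delta * 15 <= 1/40, i.e. delta <= 1/40/15 = 1/600.
Since 1/600 < 1, this is tighter than 1; take delta = 1/600.
So delta = 1/600 works.

1/600


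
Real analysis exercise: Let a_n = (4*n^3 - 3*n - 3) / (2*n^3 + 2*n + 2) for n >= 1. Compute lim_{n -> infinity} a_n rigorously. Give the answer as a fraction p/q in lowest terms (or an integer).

Divide numerator and denominator by n^3, the highest power:
numerator / n^3 = 4 - 3/n^2 - 3/n^3
denominator / n^3 = 2 + 2/n^2 + 2/n^3
As n -> infinity, all terms of the form c/n^k (k >= 1) tend to 0.
So numerator / n^3 -> 4 and denominator / n^3 -> 2.
Therefore lim a_n = 2.

2


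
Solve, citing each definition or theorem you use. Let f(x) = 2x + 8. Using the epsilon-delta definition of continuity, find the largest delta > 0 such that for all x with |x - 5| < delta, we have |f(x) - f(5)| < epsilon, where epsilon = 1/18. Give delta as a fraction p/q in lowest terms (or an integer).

We compute f(5) = 2*(5) + 8 = 18.
|f(x) - f(5)| = |2x + 8 - (18)| = |2(x - 5)| = 2|x - 5|.
We need 2|x - 5| < 1/18, i.e. |x - 5| < 1/18 / 2 = 1/36.
So any delta <= 1/36 works. Conversely, if delta > 1/36, then x = 5 + 1/36 satisfies |x - 5| = 1/36 < delta but |f(x) - f(5)| = 2 * 1/36 = 1/18, which is not < 1/18; so no larger delta works.
Hence the largest such delta is 1/36.

1/36


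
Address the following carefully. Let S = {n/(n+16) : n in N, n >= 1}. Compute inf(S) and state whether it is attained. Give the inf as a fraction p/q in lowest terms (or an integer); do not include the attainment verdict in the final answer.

Analysis:
- Values: 1/17, 1/9, 3/19, 1/5, ... strictly increasing.
- Minimum is 1/17 (n=1); inf = 1/17 (attained).
- n/(n+16) = 1 - 16/(n+16) -> 1 from below as n -> infinity, and never equals 1.
- So sup = 1 (not attained).
Conclusion: inf(S) = 1/17, attained in S.

1/17


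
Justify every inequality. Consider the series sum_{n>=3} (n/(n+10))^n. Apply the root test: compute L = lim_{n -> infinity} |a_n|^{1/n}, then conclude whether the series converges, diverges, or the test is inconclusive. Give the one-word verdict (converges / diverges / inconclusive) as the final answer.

Let a_n denote the general term. Form |a_n|^(1/n) and simplify:
|a_n|^(1/n) = n/(n + 10)
Take the limit as n -> infinity: L = 1.
Since L = 1, the root test is inconclusive. (In fact a_n = (n/(n+10))^n -> e^(-10) != 0, so the nth-term test shows divergence; but the root test itself gives no conclusion.)

inconclusive


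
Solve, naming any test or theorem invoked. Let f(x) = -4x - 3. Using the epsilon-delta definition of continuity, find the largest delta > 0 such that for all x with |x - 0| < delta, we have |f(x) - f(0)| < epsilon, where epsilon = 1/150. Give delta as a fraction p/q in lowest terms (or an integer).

We compute f(0) = -4*(0) - 3 = -3.
|f(x) - f(0)| = |-4x - 3 - (-3)| = |-4(x - 0)| = 4|x - 0|.
We need 4|x - 0| < 1/150, i.e. |x - 0| < 1/150 / 4 = 1/600.
So any delta <= 1/600 works. Conversely, if delta > 1/600, then x = 0 + 1/600 satisfies |x - 0| = 1/600 < delta but |f(x) - f(0)| = 4 * 1/600 = 1/150, which is not < 1/150; so no larger delta works.
Hence the largest such delta is 1/600.

1/600


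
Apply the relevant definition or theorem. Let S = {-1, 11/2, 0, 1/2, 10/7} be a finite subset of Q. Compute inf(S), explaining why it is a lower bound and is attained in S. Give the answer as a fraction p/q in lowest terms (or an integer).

S is finite, so inf(S) = min(S).
Sorted increasing:
-1, 0, 1/2, 10/7, 11/2
The extremum is -1.
For every x in S, x >= -1. And -1 is in S, so it is attained.
Therefore inf(S) = -1.

-1


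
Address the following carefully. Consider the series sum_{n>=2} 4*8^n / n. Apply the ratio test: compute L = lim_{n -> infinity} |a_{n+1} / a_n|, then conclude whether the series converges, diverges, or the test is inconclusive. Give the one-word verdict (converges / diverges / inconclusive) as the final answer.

Let a_n denote the general term. Form the ratio a_{n+1}/a_n and simplify:
a_{n+1}/a_n = 8*n/(n + 1)
Take the limit as n -> infinity: L = 8.
Since L = 8 > 1 (or L = infinity), the ratio test implies the series diverges.

diverges


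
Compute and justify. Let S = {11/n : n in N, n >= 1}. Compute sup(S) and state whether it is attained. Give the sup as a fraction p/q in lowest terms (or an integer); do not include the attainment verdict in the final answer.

Analysis:
- Values: 11, 11/2, 11/3, 11/4, ... strictly decreasing.
- The maximum is 11 (n=1); sup = 11 (attained).
- The set is bounded below by 0; 11/n -> 0 so 0 is the greatest lower bound.
- 0 is not in the set, so inf = 0 is not attained.
Conclusion: sup(S) = 11, attained in S.

11


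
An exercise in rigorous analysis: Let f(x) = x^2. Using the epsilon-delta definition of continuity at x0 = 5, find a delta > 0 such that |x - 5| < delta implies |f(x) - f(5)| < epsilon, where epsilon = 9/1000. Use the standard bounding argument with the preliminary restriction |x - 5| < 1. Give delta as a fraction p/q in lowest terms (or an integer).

Factor: |x^2 - (5)^2| = |x - 5| * |x + 5|.
Impose |x - 5| < 1 first. Then |x + 5| = |(x - 5) + 2*(5)| <= |x - 5| + 2*|5| < 1 + 10 = 11.
So |x^2 - (5)^2| < delta * 11.
We need delta * 11 <= 9/1000, i.e. delta <= 9/1000/11 = 9/11000.
Since 9/11000 < 1, this is tighter than 1; take delta = 9/11000.
So delta = 9/11000 works.

9/11000


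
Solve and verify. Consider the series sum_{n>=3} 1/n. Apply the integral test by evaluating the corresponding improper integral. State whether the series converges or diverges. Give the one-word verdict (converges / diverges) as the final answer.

Let f(x) = 1/x. Then f is positive, continuous, and decreasing on [3, infinity), so the integral test applies.
Compute the improper integral int_{3}^infinity f(x) dx:
  antiderivative F(x) = log(x).
  As x -> infinity, log(x) -> infinity.
  So int = infinity - log(3) = infinity. By the integral test, the series diverges.

diverges
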